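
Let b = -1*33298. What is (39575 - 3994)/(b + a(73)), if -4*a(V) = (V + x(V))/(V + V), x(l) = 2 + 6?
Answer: -1222312/1143889 ≈ -1.0686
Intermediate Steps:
x(l) = 8
b = -33298
a(V) = -(8 + V)/(8*V) (a(V) = -(V + 8)/(4*(V + V)) = -(8 + V)/(4*(2*V)) = -(8 + V)*1/(2*V)/4 = -(8 + V)/(8*V))
(39575 - 3994)/(b + a(73)) = (39575 - 3994)/(-33298 + (1/8)*(-8 - 1*73)/73) = 35581/(-33298 + (1/8)*(1/73)*(-8 - 73)) = 35581/(-33298 + (1/8)*(1/73)*(-81)) = 35581/(-33298 - 81/584) = 35581/(-19446113/584) = 35581*(-584/19446113) = -1222312/1143889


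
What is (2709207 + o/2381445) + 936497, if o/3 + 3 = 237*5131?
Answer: 56745406604/15565 ≈ 3.6457e+6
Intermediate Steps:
o = 3648132 (o = -9 + 3*(237*5131) = -9 + 3*1216047 = -9 + 3648141 = 3648132)
(2709207 + o/2381445) + 936497 = (2709207 + 3648132/2381445) + 936497 = (2709207 + 3648132*(1/2381445)) + 936497 = (2709207 + 23844/15565) + 936497 = 42168830799/15565 + 936497 = 56745406604/15565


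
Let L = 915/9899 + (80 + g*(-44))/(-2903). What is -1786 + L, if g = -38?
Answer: -51338606245/28736797 ≈ -1786.5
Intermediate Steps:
L = -14686803/28736797 (L = 915/9899 + (80 - 38*(-44))/(-2903) = 915*(1/9899) + (80 + 1672)*(-1/2903) = 915/9899 + 1752*(-1/2903) = 915/9899 - 1752/2903 = -14686803/28736797 ≈ -0.51108)
-1786 + L = -1786 - 14686803/28736797 = -51338606245/28736797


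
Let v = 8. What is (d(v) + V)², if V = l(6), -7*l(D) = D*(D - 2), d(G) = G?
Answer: 1024/49 ≈ 20.898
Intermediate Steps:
l(D) = -D*(-2 + D)/7 (l(D) = -D*(D - 2)/7 = -D*(-2 + D)/7)
V = -24/7 (V = (⅐)*6*(2 - 1*6) = (⅐)*6*(2 - 6) = (⅐)*6*(-4) = -24/7 ≈ -3.4286)
(d(v) + V)² = (8 - 24/7)² = (32/7)² = 1024/49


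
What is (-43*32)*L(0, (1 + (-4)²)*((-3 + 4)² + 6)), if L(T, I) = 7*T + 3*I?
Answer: -491232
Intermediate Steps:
L(T, I) = 3*I + 7*T
(-43*32)*L(0, (1 + (-4)²)*((-3 + 4)² + 6)) = (-43*32)*(3*((1 + (-4)²)*((-3 + 4)² + 6)) + 7*0) = -1376*(3*((1 + 16)*(1² + 6)) + 0) = -1376*(3*(17*(1 + 6)) + 0) = -1376*(3*(17*7) + 0) = -1376*(3*119 + 0) = -1376*(357 + 0) = -1376*357 = -491232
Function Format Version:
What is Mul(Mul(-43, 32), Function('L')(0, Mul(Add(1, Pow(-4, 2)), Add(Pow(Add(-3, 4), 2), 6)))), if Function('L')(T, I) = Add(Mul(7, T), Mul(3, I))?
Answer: -491232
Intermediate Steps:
Function('L')(T, I) = Add(Mul(3, I), Mul(7, T))
Mul(Mul(-43, 32), Function('L')(0, Mul(Add(1, Pow(-4, 2)), Add(Pow(Add(-3, 4), 2), 6)))) = Mul(Mul(-43, 32), Add(Mul(3, Mul(Add(1, Pow(-4, 2)), Add(Pow(Add(-3, 4), 2), 6))), Mul(7, 0))) = Mul(-1376, Add(Mul(3, Mul(Add(1, 16), Add(Pow(1, 2), 6))), 0)) = Mul(-1376, Add(Mul(3, Mul(17, Add(1, 6))), 0)) = Mul(-1376, Add(Mul(3, Mul(17, 7)), 0)) = Mul(-1376, Add(Mul(3, 119), 0)) = Mul(-1376, Add(357, 0)) = Mul(-1376, 357) = -491232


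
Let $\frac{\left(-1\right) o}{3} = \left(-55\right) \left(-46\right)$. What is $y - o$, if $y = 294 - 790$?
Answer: $7094$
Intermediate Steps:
$y = -496$ ($y = 294 - 790 = -496$)
$o = -7590$ ($o = - 3 \left(\left(-55\right) \left(-46\right)\right) = \left(-3\right) 2530 = -7590$)
$y - o = -496 - -7590 = -496 + 7590 = 7094$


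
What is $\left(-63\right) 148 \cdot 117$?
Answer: $-1090908$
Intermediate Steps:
$\left(-63\right) 148 \cdot 117 = \left(-9324\right) 117 = -1090908$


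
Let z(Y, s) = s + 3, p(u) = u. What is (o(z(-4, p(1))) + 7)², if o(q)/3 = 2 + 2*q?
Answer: 1369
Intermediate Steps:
z(Y, s) = 3 + s
o(q) = 6 + 6*q (o(q) = 3*(2 + 2*q) = 6 + 6*q)
(o(z(-4, p(1))) + 7)² = ((6 + 6*(3 + 1)) + 7)² = ((6 + 6*4) + 7)² = ((6 + 24) + 7)² = (30 + 7)² = 37² = 1369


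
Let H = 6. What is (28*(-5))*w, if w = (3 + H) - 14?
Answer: 700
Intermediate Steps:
w = -5 (w = (3 + 6) - 14 = 9 - 14 = -5)
(28*(-5))*w = (28*(-5))*(-5) = -140*(-5) = 700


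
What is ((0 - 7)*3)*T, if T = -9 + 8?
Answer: 21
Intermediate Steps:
T = -1
((0 - 7)*3)*T = ((0 - 7)*3)*(-1) = -7*3*(-1) = -21*(-1) = 21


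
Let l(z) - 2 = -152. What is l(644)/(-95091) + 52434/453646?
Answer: 842341399/7189608631 ≈ 0.11716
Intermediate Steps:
l(z) = -150 (l(z) = 2 - 152 = -150)
l(644)/(-95091) + 52434/453646 = -150/(-95091) + 52434/453646 = -150*(-1/95091) + 52434*(1/453646) = 50/31697 + 26217/226823 = 842341399/7189608631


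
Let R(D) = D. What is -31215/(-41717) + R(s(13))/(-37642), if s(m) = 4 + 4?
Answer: 587330647/785155657 ≈ 0.74804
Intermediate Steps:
s(m) = 8
-31215/(-41717) + R(s(13))/(-37642) = -31215/(-41717) + 8/(-37642) = -31215*(-1/41717) + 8*(-1/37642) = 31215/41717 - 4/18821 = 587330647/785155657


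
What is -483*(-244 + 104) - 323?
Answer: 67297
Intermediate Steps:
-483*(-244 + 104) - 323 = -483*(-140) - 323 = 67620 - 323 = 67297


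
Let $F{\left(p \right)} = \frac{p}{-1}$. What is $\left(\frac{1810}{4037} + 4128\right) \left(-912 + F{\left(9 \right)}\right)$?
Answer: $- \frac{15349888866}{4037} \approx -3.8023 \cdot 10^{6}$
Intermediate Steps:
$F{\left(p \right)} = - p$ ($F{\left(p \right)} = p \left(-1\right) = - p$)
$\left(\frac{1810}{4037} + 4128\right) \left(-912 + F{\left(9 \right)}\right) = \left(\frac{1810}{4037} + 4128\right) \left(-912 - 9\right) = \left(1810 \cdot \frac{1}{4037} + 4128\right) \left(-912 - 9\right) = \left(\frac{1810}{4037} + 4128\right) \left(-921\right) = \frac{16666546}{4037} \left(-921\right) = - \frac{15349888866}{4037}$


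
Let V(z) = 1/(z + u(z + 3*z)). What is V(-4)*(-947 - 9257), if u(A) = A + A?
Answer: 2551/9 ≈ 283.44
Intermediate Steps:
u(A) = 2*A
V(z) = 1/(9*z) (V(z) = 1/(z + 2*(z + 3*z)) = 1/(z + 2*(4*z)) = 1/(z + 8*z) = 1/(9*z))
V(-4)*(-947 - 9257) = ((⅑)/(-4))*(-947 - 9257) = ((⅑)*(-¼))*(-10204) = -1/36*(-10204) = 2551/9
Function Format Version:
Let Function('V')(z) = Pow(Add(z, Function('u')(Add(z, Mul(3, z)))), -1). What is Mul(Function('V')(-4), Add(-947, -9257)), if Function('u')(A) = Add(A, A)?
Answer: Rational(2551, 9) ≈ 283.44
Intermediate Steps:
Function('u')(A) = Mul(2, A)
Function('V')(z) = Mul(Rational(1, 9), Pow(z, -1)) (Function('V')(z) = Pow(Add(z, Mul(2, Add(z, Mul(3, z)))), -1) = Pow(Add(z, Mul(2, Mul(4, z))), -1) = Pow(Add(z, Mul(8, z)), -1) = Pow(Mul(9, z), -1) = Mul(Rational(1, 9), Pow(z, -1)))
Mul(Function('V')(-4), Add(-947, -9257)) = Mul(Mul(Rational(1, 9), Pow(-4, -1)), Add(-947, -9257)) = Mul(Mul(Rational(1, 9), Rational(-1, 4)), -10204) = Mul(Rational(-1, 36), -10204) = Rational(2551, 9)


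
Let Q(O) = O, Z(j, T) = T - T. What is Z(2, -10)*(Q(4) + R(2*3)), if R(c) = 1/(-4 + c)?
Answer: 0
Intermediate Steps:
Z(j, T) = 0
Z(2, -10)*(Q(4) + R(2*3)) = 0*(4 + 1/(-4 + 2*3)) = 0*(4 + 1/(-4 + 6)) = 0*(4 + 1/2) = 0*(9/2) = 0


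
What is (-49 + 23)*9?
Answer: -234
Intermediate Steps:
(-49 + 23)*9 = -26*9 = -234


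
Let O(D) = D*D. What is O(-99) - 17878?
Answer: -8077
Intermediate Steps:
O(D) = D²
O(-99) - 17878 = (-99)² - 17878 = 9801 - 17878 = -8077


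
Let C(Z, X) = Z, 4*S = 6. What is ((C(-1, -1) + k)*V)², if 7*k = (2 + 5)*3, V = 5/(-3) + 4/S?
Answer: 4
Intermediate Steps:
S = 3/2 (S = (¼)*6 = 3/2 ≈ 1.5000)
V = 1 (V = 5/(-3) + 4/(3/2) = 5*(-⅓) + 4*(⅔) = -5/3 + 8/3 = 1)
k = 3 (k = ((2 + 5)*3)/7 = (7*3)/7 = (⅐)*21 = 3)
((C(-1, -1) + k)*V)² = ((-1 + 3)*1)² = (2*1)² = 2² = 4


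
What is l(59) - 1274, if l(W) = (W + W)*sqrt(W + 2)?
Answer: -1274 + 118*sqrt(61) ≈ -352.39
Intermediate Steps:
l(W) = 2*W*sqrt(2 + W) (l(W) = (2*W)*sqrt(2 + W) = 2*W*sqrt(2 + W))
l(59) - 1274 = 2*59*sqrt(2 + 59) - 1274 = 2*59*sqrt(61) - 1274 = 118*sqrt(61) - 1274 = -1274 + 118*sqrt(61)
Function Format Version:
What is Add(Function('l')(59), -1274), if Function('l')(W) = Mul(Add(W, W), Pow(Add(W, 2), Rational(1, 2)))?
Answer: Add(-1274, Mul(118, Pow(61, Rational(1, 2)))) ≈ -352.39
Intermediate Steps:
Function('l')(W) = Mul(2, W, Pow(Add(2, W), Rational(1, 2))) (Function('l')(W) = Mul(Mul(2, W), Pow(Add(2, W), Rational(1, 2))) = Mul(2, W, Pow(Add(2, W), Rational(1, 2))))
Add(Function('l')(59), -1274) = Add(Mul(2, 59, Pow(Add(2, 59), Rational(1, 2))), -1274) = Add(Mul(2, 59, Pow(61, Rational(1, 2))), -1274) = Add(Mul(118, Pow(61, Rational(1, 2))), -1274) = Add(-1274, Mul(118, Pow(61, Rational(1, 2))))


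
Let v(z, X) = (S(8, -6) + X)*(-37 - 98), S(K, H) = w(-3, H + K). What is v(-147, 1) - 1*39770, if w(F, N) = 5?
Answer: -40580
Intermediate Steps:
S(K, H) = 5
v(z, X) = -675 - 135*X (v(z, X) = (5 + X)*(-37 - 98) = (5 + X)*(-135) = -675 - 135*X)
v(-147, 1) - 1*39770 = (-675 - 135*1) - 1*39770 = (-675 - 135) - 39770 = -810 - 39770 = -40580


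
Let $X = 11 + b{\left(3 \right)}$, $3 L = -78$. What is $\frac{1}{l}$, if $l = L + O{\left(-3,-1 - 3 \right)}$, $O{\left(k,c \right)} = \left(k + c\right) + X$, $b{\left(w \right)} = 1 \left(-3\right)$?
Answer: $- \frac{1}{25} \approx -0.04$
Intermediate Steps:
$L = -26$ ($L = \frac{1}{3} \left(-78\right) = -26$)
$b{\left(w \right)} = -3$
$X = 8$ ($X = 11 - 3 = 8$)
$O{\left(k,c \right)} = 8 + c + k$ ($O{\left(k,c \right)} = \left(k + c\right) + 8 = \left(c + k\right) + 8 = 8 + c + k$)
$l = -25$ ($l = -26 - -1 = -26 + 1 = -25$)
$\frac{1}{l} = \frac{1}{-25} = - \frac{1}{25}$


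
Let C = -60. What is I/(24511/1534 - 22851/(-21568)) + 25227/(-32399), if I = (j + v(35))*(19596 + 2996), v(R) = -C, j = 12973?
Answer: 157810501410615165377/9131766395059 ≈ 1.7281e+7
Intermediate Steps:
v(R) = 60 (v(R) = -1*(-60) = 60)
I = 294441536 (I = (12973 + 60)*(19596 + 2996) = 13033*22592 = 294441536)
I/(24511/1534 - 22851/(-21568)) + 25227/(-32399) = 294441536/(24511/1534 - 22851/(-21568)) + 25227/(-32399) = 294441536/(24511*(1/1534) - 22851*(-1/21568)) + 25227*(-1/32399) = 294441536/(24511/1534 + 22851/21568) - 25227/32399 = 294441536/(281853341/16542656) - 25227/32399 = 294441536*(16542656/281853341) - 25227/32399 = 4870845042159616/281853341 - 25227/32399 = 157810501410615165377/9131766395059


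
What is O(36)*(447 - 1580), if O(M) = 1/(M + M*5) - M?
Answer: 8809075/216 ≈ 40783.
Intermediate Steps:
O(M) = -M + 1/(6*M) (O(M) = 1/(M + 5*M) - M = 1/(6*M) - M = -M + 1/(6*M))
O(36)*(447 - 1580) = (-1*36 + (1/6)/36)*(447 - 1580) = (-36 + (1/6)*(1/36))*(-1133) = (-36 + 1/216)*(-1133) = -7775/216*(-1133) = 8809075/216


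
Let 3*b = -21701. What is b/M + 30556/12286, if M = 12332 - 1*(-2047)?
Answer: 525737843/264990591 ≈ 1.9840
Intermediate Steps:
M = 14379 (M = 12332 + 2047 = 14379)
b = -21701/3 (b = (⅓)*(-21701) = -21701/3 ≈ -7233.7)
b/M + 30556/12286 = -21701/3/14379 + 30556/12286 = -21701/3*1/14379 + 30556*(1/12286) = -21701/43137 + 15278/6143 = 525737843/264990591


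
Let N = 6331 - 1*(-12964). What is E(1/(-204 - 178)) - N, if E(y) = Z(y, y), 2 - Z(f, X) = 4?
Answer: -19297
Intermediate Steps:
N = 19295 (N = 6331 + 12964 = 19295)
Z(f, X) = -2 (Z(f, X) = 2 - 1*4 = 2 - 4 = -2)
E(y) = -2
E(1/(-204 - 178)) - N = -2 - 1*19295 = -2 - 19295 = -19297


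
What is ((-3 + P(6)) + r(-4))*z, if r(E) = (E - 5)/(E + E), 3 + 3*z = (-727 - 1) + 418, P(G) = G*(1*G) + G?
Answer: -33491/8 ≈ -4186.4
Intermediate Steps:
P(G) = G + G² (P(G) = G*G + G = G² + G = G + G²)
z = -313/3 (z = -1 + ((-727 - 1) + 418)/3 = -1 + (-728 + 418)/3 = -1 + (⅓)*(-310) = -1 - 310/3 = -313/3 ≈ -104.33)
r(E) = (-5 + E)/(2*E) (r(E) = (-5 + E)/((2*E)) = (-5 + E)*(1/(2*E)) = (-5 + E)/(2*E))
((-3 + P(6)) + r(-4))*z = ((-3 + 6*(1 + 6)) + (½)*(-5 - 4)/(-4))*(-313/3) = ((-3 + 6*7) + (½)*(-¼)*(-9))*(-313/3) = ((-3 + 42) + 9/8)*(-313/3) = (39 + 9/8)*(-313/3) = (321/8)*(-313/3) = -33491/8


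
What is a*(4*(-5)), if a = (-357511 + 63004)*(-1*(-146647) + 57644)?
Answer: 1203302590740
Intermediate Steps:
a = -60165129537 (a = -294507*(146647 + 57644) = -294507*204291 = -60165129537)
a*(4*(-5)) = -240660518148*(-5) = -60165129537*(-20) = 1203302590740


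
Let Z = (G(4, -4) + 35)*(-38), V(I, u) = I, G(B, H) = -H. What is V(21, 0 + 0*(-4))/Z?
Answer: -7/494 ≈ -0.014170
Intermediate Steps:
Z = -1482 (Z = (-1*(-4) + 35)*(-38) = (4 + 35)*(-38) = 39*(-38) = -1482)
V(21, 0 + 0*(-4))/Z = 21/(-1482) = 21*(-1/1482) = -7/494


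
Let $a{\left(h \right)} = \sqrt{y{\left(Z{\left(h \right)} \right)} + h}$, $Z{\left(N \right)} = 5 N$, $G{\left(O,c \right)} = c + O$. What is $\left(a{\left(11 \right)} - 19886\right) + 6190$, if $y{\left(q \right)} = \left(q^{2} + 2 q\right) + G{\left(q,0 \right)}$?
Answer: $-13696 + \sqrt{3201} \approx -13639.0$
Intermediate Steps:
$G{\left(O,c \right)} = O + c$
$y{\left(q \right)} = q^{2} + 3 q$ ($y{\left(q \right)} = \left(q^{2} + 2 q\right) + \left(q + 0\right) = \left(q^{2} + 2 q\right) + q = q^{2} + 3 q$)
$a{\left(h \right)} = \sqrt{h + 5 h \left(3 + 5 h\right)}$ ($a{\left(h \right)} = \sqrt{5 h \left(3 + 5 h\right) + h} = \sqrt{h + 5 h \left(3 + 5 h\right)}$)
$\left(a{\left(11 \right)} - 19886\right) + 6190 = \left(\sqrt{11 \left(16 + 25 \cdot 11\right)} - 19886\right) + 6190 = \left(\sqrt{11 \left(16 + 275\right)} - 19886\right) + 6190 = \left(\sqrt{11 \cdot 291} - 19886\right) + 6190 = \left(\sqrt{3201} - 19886\right) + 6190 = \left(-19886 + \sqrt{3201}\right) + 6190 = -13696 + \sqrt{3201}$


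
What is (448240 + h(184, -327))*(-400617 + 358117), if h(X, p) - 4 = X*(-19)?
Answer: -18901790000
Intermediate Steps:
h(X, p) = 4 - 19*X (h(X, p) = 4 + X*(-19) = 4 - 19*X)
(448240 + h(184, -327))*(-400617 + 358117) = (448240 + (4 - 19*184))*(-400617 + 358117) = (448240 + (4 - 3496))*(-42500) = (448240 - 3492)*(-42500) = 444748*(-42500) = -18901790000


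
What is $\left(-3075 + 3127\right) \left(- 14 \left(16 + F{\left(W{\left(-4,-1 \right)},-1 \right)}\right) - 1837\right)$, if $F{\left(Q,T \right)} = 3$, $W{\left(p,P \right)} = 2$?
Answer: $-109356$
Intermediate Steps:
$\left(-3075 + 3127\right) \left(- 14 \left(16 + F{\left(W{\left(-4,-1 \right)},-1 \right)}\right) - 1837\right) = \left(-3075 + 3127\right) \left(- 14 \left(16 + 3\right) - 1837\right) = 52 \left(\left(-14\right) 19 - 1837\right) = 52 \left(-266 - 1837\right) = 52 \left(-2103\right) = -109356$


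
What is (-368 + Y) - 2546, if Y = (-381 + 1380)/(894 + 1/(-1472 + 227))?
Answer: -3242122751/1113029 ≈ -2912.9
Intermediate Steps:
Y = 1243755/1113029 (Y = 999/(894 + 1/(-1245)) = 999/(894 - 1/1245) = 999/(1113029/1245) = 999*(1245/1113029) = 1243755/1113029 ≈ 1.1175)
(-368 + Y) - 2546 = (-368 + 1243755/1113029) - 2546 = -408350917/1113029 - 2546 = -3242122751/1113029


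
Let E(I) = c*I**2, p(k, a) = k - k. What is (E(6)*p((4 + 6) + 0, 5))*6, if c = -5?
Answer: 0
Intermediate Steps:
p(k, a) = 0
E(I) = -5*I**2
(E(6)*p((4 + 6) + 0, 5))*6 = (-5*6**2*0)*6 = (-5*36*0)*6 = -180*0*6 = 0*6 = 0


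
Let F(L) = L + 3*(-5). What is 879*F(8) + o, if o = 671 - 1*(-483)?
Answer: -4999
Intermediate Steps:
F(L) = -15 + L (F(L) = L - 15 = -15 + L)
o = 1154 (o = 671 + 483 = 1154)
879*F(8) + o = 879*(-15 + 8) + 1154 = 879*(-7) + 1154 = -6153 + 1154 = -4999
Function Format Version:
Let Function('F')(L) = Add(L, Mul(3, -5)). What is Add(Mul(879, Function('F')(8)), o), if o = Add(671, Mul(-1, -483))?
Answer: -4999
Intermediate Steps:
Function('F')(L) = Add(-15, L) (Function('F')(L) = Add(L, -15) = Add(-15, L))
o = 1154 (o = Add(671, 483) = 1154)
Add(Mul(879, Function('F')(8)), o) = Add(Mul(879, Add(-15, 8)), 1154) = Add(Mul(879, -7), 1154) = Add(-6153, 1154) = -4999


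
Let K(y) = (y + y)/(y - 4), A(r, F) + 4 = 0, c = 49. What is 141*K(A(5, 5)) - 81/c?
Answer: 6828/49 ≈ 139.35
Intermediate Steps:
A(r, F) = -4 (A(r, F) = -4 + 0 = -4)
K(y) = 2*y/(-4 + y) (K(y) = (2*y)/(-4 + y) = 2*y/(-4 + y))
141*K(A(5, 5)) - 81/c = 141*(2*(-4)/(-4 - 4)) - 81/49 = 141*(2*(-4)/(-8)) - 81*1/49 = 141*(2*(-4)*(-⅛)) - 81/49 = 141*1 - 81/49 = 141 - 81/49 = 6828/49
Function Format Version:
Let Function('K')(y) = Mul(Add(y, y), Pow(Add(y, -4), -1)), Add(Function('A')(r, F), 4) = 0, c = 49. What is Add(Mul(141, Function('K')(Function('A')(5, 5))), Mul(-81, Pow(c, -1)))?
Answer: Rational(6828, 49) ≈ 139.35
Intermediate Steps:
Function('A')(r, F) = -4 (Function('A')(r, F) = Add(-4, 0) = -4)
Function('K')(y) = Mul(2, y, Pow(Add(-4, y), -1)) (Function('K')(y) = Mul(Mul(2, y), Pow(Add(-4, y), -1)) = Mul(2, y, Pow(Add(-4, y), -1)))
Add(Mul(141, Function('K')(Function('A')(5, 5))), Mul(-81, Pow(c, -1))) = Add(Mul(141, Mul(2, -4, Pow(Add(-4, -4), -1))), Mul(-81, Pow(49, -1))) = Add(Mul(141, Mul(2, -4, Pow(-8, -1))), Mul(-81, Rational(1, 49))) = Add(Mul(141, Mul(2, -4, Rational(-1, 8))), Rational(-81, 49)) = Add(Mul(141, 1), Rational(-81, 49)) = Add(141, Rational(-81, 49)) = Rational(6828, 49)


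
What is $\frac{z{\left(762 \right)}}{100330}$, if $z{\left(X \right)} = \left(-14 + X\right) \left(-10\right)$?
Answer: $- \frac{748}{10033} \approx -0.074554$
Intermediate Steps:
$z{\left(X \right)} = 140 - 10 X$
$\frac{z{\left(762 \right)}}{100330} = \frac{140 - 7620}{100330} = \left(140 - 7620\right) \frac{1}{100330} = \left(-7480\right) \frac{1}{100330} = - \frac{748}{10033}$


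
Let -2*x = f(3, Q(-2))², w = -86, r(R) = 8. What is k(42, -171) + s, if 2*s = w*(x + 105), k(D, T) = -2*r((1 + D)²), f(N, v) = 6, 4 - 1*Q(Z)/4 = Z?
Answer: -3757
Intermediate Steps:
Q(Z) = 16 - 4*Z
k(D, T) = -16 (k(D, T) = -2*8 = -16)
x = -18 (x = -½*6² = -½*36 = -18)
s = -3741 (s = (-86*(-18 + 105))/2 = (-86*87)/2 = (½)*(-7482) = -3741)
k(42, -171) + s = -16 - 3741 = -3757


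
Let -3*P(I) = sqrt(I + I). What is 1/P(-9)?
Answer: I*sqrt(2)/2 ≈ 0.70711*I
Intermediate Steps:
P(I) = -sqrt(2)*sqrt(I)/3 (P(I) = -sqrt(I + I)/3 = -sqrt(2)*sqrt(I)/3)
1/P(-9) = 1/(-sqrt(2)*sqrt(-9)/3) = 1/(-sqrt(2)*3*I/3) = 1/(-I*sqrt(2)) = I*sqrt(2)/2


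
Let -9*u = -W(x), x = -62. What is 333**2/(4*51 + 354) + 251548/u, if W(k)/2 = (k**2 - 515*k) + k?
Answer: 457159/1984 ≈ 230.42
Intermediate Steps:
W(k) = -1028*k + 2*k**2 (W(k) = 2*((k**2 - 515*k) + k) = 2*(k**2 - 514*k) = -1028*k + 2*k**2)
u = 7936 (u = -(-1)*2*(-62)*(-514 - 62)/9 = -(-1)*2*(-62)*(-576)/9 = -(-1)*71424/9 = -1/9*(-71424) = 7936)
333**2/(4*51 + 354) + 251548/u = 333**2/(4*51 + 354) + 251548/7936 = 110889/(204 + 354) + 251548*(1/7936) = 110889/558 + 62887/1984 = 110889*(1/558) + 62887/1984 = 12321/62 + 62887/1984 = 457159/1984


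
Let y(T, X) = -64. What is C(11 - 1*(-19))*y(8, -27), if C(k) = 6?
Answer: -384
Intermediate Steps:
C(11 - 1*(-19))*y(8, -27) = 6*(-64) = -384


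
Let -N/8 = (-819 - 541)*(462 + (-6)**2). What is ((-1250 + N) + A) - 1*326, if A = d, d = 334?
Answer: 5416998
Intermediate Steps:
A = 334
N = 5418240 (N = -8*(-819 - 541)*(462 + (-6)**2) = -(-10880)*(462 + 36) = -(-10880)*498 = -8*(-677280) = 5418240)
((-1250 + N) + A) - 1*326 = ((-1250 + 5418240) + 334) - 1*326 = (5416990 + 334) - 326 = 5417324 - 326 = 5416998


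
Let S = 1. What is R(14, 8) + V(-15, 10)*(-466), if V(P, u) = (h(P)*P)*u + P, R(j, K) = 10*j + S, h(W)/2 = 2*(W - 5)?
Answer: -5584869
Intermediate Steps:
h(W) = -20 + 4*W (h(W) = 2*(2*(W - 5)) = 2*(2*(-5 + W)) = 2*(-10 + 2*W) = -20 + 4*W)
R(j, K) = 1 + 10*j (R(j, K) = 10*j + 1 = 1 + 10*j)
V(P, u) = P + P*u*(-20 + 4*P) (V(P, u) = ((-20 + 4*P)*P)*u + P = (P*(-20 + 4*P))*u + P = P*u*(-20 + 4*P) + P = P + P*u*(-20 + 4*P))
R(14, 8) + V(-15, 10)*(-466) = (1 + 10*14) - 15*(1 + 4*10*(-5 - 15))*(-466) = (1 + 140) - 15*(1 + 4*10*(-20))*(-466) = 141 - 15*(1 - 800)*(-466) = 141 - 15*(-799)*(-466) = 141 + 11985*(-466) = 141 - 5585010 = -5584869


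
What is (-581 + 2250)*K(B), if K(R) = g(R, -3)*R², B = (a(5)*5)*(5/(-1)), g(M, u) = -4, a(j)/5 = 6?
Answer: -3755250000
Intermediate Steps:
a(j) = 30 (a(j) = 5*6 = 30)
B = -750 (B = (30*5)*(5/(-1)) = 150*(5*(-1)) = 150*(-5) = -750)
K(R) = -4*R²
(-581 + 2250)*K(B) = (-581 + 2250)*(-4*(-750)²) = 1669*(-4*562500) = 1669*(-2250000) = -3755250000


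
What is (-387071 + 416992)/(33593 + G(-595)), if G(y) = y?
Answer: 29921/32998 ≈ 0.90675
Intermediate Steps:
(-387071 + 416992)/(33593 + G(-595)) = (-387071 + 416992)/(33593 - 595) = 29921/32998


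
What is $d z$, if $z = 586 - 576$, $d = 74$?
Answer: $740$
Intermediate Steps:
$z = 10$
$d z = 74 \cdot 10 = 740$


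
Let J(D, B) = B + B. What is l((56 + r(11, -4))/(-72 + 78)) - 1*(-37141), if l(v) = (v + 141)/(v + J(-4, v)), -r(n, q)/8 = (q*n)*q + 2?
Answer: 8468177/228 ≈ 37141.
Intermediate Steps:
r(n, q) = -16 - 8*n*q**2 (r(n, q) = -8*((q*n)*q + 2) = -8*((n*q)*q + 2) = -8*(n*q**2 + 2) = -8*(2 + n*q**2) = -16 - 8*n*q**2)
J(D, B) = 2*B
l(v) = (141 + v)/(3*v) (l(v) = (v + 141)/(v + 2*v) = (141 + v)/((3*v)) = (141 + v)*(1/(3*v)) = (141 + v)/(3*v))
l((56 + r(11, -4))/(-72 + 78)) - 1*(-37141) = (141 + (56 + (-16 - 8*11*(-4)**2))/(-72 + 78))/(3*(((56 + (-16 - 8*11*(-4)**2))/(-72 + 78)))) - 1*(-37141) = (141 + (56 + (-16 - 8*11*16))/6)/(3*(((56 + (-16 - 8*11*16))/6))) + 37141 = (141 + (56 + (-16 - 1408))*(1/6))/(3*(((56 + (-16 - 1408))*(1/6)))) + 37141 = (141 + (56 - 1424)*(1/6))/(3*(((56 - 1424)*(1/6)))) + 37141 = (141 - 1368*1/6)/(3*((-1368*1/6))) + 37141 = (1/3)*(141 - 228)/(-228) + 37141 = (1/3)*(-1/228)*(-87) + 37141 = 29/228 + 37141 = 8468177/228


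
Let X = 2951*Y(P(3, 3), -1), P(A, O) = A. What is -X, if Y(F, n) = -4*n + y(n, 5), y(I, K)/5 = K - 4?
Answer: -26559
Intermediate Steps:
y(I, K) = -20 + 5*K (y(I, K) = 5*(K - 4) = 5*(-4 + K) = -20 + 5*K)
Y(F, n) = 5 - 4*n (Y(F, n) = -4*n + (-20 + 5*5) = -4*n + (-20 + 25) = -4*n + 5 = 5 - 4*n)
X = 26559 (X = 2951*(5 - 4*(-1)) = 2951*(5 + 4) = 2951*9 = 26559)
-X = -1*26559 = -26559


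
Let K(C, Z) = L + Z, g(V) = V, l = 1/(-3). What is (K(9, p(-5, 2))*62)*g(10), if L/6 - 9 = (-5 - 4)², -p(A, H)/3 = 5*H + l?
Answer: 316820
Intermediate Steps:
l = -⅓ ≈ -0.33333
p(A, H) = 1 - 15*H (p(A, H) = -3*(5*H - ⅓) = -3*(-⅓ + 5*H) = 1 - 15*H)
L = 540 (L = 54 + 6*(-5 - 4)² = 54 + 6*(-9)² = 54 + 6*81 = 54 + 486 = 540)
K(C, Z) = 540 + Z
(K(9, p(-5, 2))*62)*g(10) = ((540 + (1 - 15*2))*62)*10 = ((540 + (1 - 30))*62)*10 = ((540 - 29)*62)*10 = (511*62)*10 = 31682*10 = 316820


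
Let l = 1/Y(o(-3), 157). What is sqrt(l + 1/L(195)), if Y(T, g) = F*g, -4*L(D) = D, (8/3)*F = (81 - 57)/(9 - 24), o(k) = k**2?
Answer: I*sqrt(29176095)/30615 ≈ 0.17643*I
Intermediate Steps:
F = -3/5 (F = 3*((81 - 57)/(9 - 24))/8 = 3*(24/(-15))/8 = 3*(24*(-1/15))/8 = (3/8)*(-8/5) = -3/5 ≈ -0.60000)
L(D) = -D/4
Y(T, g) = -3*g/5
l = -5/471 (l = 1/(-3/5*157) = 1/(-471/5) = -5/471 ≈ -0.010616)
sqrt(l + 1/L(195)) = sqrt(-5/471 + 1/(-1/4*195)) = sqrt(-5/471 + 1/(-195/4)) = sqrt(-5/471 - 4/195) = sqrt(-953/30615) = I*sqrt(29176095)/30615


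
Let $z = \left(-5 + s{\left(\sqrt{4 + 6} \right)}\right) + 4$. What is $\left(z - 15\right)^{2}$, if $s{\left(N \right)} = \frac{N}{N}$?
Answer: $225$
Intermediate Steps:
$s{\left(N \right)} = 1$
$z = 0$ ($z = \left(-5 + 1\right) + 4 = -4 + 4 = 0$)
$\left(z - 15\right)^{2} = \left(0 - 15\right)^{2} = \left(-15\right)^{2} = 225$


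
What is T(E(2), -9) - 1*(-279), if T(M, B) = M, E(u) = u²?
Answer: 283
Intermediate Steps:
T(E(2), -9) - 1*(-279) = 2² - 1*(-279) = 4 + 279 = 283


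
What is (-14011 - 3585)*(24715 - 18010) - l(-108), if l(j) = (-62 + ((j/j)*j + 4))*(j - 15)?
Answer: -118001598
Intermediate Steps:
l(j) = (-58 + j)*(-15 + j) (l(j) = (-62 + (1*j + 4))*(-15 + j) = (-62 + (j + 4))*(-15 + j) = (-62 + (4 + j))*(-15 + j) = (-58 + j)*(-15 + j))
(-14011 - 3585)*(24715 - 18010) - l(-108) = (-14011 - 3585)*(24715 - 18010) - (870 + (-108)² - 73*(-108)) = -17596*6705 - (870 + 11664 + 7884) = -117981180 - 1*20418 = -117981180 - 20418 = -118001598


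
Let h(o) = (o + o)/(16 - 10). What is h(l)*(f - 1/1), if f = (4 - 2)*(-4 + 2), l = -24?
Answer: 40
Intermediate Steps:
f = -4 (f = 2*(-2) = -4)
h(o) = o/3 (h(o) = (2*o)/6 = (2*o)*(⅙) = o/3)
h(l)*(f - 1/1) = ((⅓)*(-24))*(-4 - 1/1) = -8*(-4 - 1*1) = -8*(-4 - 1) = -8*(-5) = 40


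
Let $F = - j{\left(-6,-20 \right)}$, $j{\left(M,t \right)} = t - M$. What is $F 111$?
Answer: $1554$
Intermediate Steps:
$F = 14$ ($F = - (-20 - -6) = - (-20 + 6) = \left(-1\right) \left(-14\right) = 14$)
$F 111 = 14 \cdot 111 = 1554$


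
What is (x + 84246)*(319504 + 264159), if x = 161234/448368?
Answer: 11023459741362103/224184 ≈ 4.9171e+10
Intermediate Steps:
x = 80617/224184 (x = 161234*(1/448368) = 80617/224184 ≈ 0.35960)
(x + 84246)*(319504 + 264159) = (80617/224184 + 84246)*(319504 + 264159) = (18886685881/224184)*583663 = 11023459741362103/224184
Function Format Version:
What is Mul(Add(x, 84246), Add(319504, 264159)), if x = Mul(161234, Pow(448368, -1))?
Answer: Rational(11023459741362103, 224184) ≈ 4.9171e+10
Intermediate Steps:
x = Rational(80617, 224184) (x = Mul(161234, Rational(1, 448368)) = Rational(80617, 224184) ≈ 0.35960)
Mul(Add(x, 84246), Add(319504, 264159)) = Mul(Add(Rational(80617, 224184), 84246), Add(319504, 264159)) = Mul(Rational(18886685881, 224184), 583663) = Rational(11023459741362103, 224184)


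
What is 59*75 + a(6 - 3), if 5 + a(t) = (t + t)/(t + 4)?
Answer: 30946/7 ≈ 4420.9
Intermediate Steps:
a(t) = -5 + 2*t/(4 + t) (a(t) = -5 + (t + t)/(t + 4) = -5 + (2*t)/(4 + t) = -5 + 2*t/(4 + t))
59*75 + a(6 - 3) = 59*75 + (-20 - 3*(6 - 3))/(4 + (6 - 3)) = 4425 + (-20 - 3*3)/(4 + 3) = 4425 + (-20 - 9)/7 = 4425 + (⅐)*(-29) = 4425 - 29/7 = 30946/7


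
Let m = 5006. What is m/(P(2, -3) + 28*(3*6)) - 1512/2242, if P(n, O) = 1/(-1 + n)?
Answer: 5229946/566105 ≈ 9.2385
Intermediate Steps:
m/(P(2, -3) + 28*(3*6)) - 1512/2242 = 5006/(1/(-1 + 2) + 28*(3*6)) - 1512/2242 = 5006/(1/1 + 28*18) - 1512*1/2242 = 5006/(1 + 504) - 756/1121 = 5006/505 - 756/1121 = 5229946/566105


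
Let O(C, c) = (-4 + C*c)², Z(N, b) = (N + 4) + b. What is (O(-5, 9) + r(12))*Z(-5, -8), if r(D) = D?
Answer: -21717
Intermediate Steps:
Z(N, b) = 4 + N + b (Z(N, b) = (4 + N) + b = 4 + N + b)
(O(-5, 9) + r(12))*Z(-5, -8) = ((-4 - 5*9)² + 12)*(4 - 5 - 8) = ((-4 - 45)² + 12)*(-9) = ((-49)² + 12)*(-9) = (2401 + 12)*(-9) = 2413*(-9) = -21717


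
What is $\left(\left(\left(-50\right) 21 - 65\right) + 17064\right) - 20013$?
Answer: $-4064$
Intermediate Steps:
$\left(\left(\left(-50\right) 21 - 65\right) + 17064\right) - 20013 = \left(\left(-1050 - 65\right) + 17064\right) - 20013 = \left(-1115 + 17064\right) - 20013 = 15949 - 20013 = -4064$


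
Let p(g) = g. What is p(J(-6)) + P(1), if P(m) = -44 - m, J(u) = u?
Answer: -51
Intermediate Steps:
p(J(-6)) + P(1) = -6 + (-44 - 1*1) = -6 + (-44 - 1) = -6 - 45 = -51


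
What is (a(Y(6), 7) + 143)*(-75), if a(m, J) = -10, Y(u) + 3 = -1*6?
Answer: -9975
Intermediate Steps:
Y(u) = -9 (Y(u) = -3 - 1*6 = -3 - 6 = -9)
(a(Y(6), 7) + 143)*(-75) = (-10 + 143)*(-75) = 133*(-75) = -9975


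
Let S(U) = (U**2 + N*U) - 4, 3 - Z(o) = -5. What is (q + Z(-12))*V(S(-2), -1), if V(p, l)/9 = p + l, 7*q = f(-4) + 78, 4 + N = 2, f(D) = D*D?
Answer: 4050/7 ≈ 578.57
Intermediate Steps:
f(D) = D**2
N = -2 (N = -4 + 2 = -2)
Z(o) = 8 (Z(o) = 3 - 1*(-5) = 3 + 5 = 8)
S(U) = -4 + U**2 - 2*U (S(U) = (U**2 - 2*U) - 4 = -4 + U**2 - 2*U)
q = 94/7 (q = ((-4)**2 + 78)/7 = (16 + 78)/7 = (1/7)*94 = 94/7 ≈ 13.429)
V(p, l) = 9*l + 9*p (V(p, l) = 9*(p + l) = 9*(l + p) = 9*l + 9*p)
(q + Z(-12))*V(S(-2), -1) = (94/7 + 8)*(9*(-1) + 9*(-4 + (-2)**2 - 2*(-2))) = 150*(-9 + 9*(-4 + 4 + 4))/7 = 150*(-9 + 9*4)/7 = 150*(-9 + 36)/7 = (150/7)*27 = 4050/7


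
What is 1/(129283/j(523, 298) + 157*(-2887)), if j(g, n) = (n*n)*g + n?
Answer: -90890/41196710257 ≈ -2.2062e-6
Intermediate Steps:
j(g, n) = n + g*n**2 (j(g, n) = n**2*g + n = g*n**2 + n = n + g*n**2)
1/(129283/j(523, 298) + 157*(-2887)) = 1/(129283/((298*(1 + 523*298))) + 157*(-2887)) = 1/(129283/((298*(1 + 155854))) - 453259) = 1/(129283/((298*155855)) - 453259) = 1/(129283/46444790 - 453259) = 1/(129283*(1/46444790) - 453259) = 1/(253/90890 - 453259) = 1/(-41196710257/90890) = -90890/41196710257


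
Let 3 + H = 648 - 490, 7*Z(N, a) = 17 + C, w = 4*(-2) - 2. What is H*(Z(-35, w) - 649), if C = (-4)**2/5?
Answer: -701034/7 ≈ -1.0015e+5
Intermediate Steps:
C = 16/5 (C = 16*(1/5) = 16/5 ≈ 3.2000)
w = -10 (w = -8 - 2 = -10)
Z(N, a) = 101/35 (Z(N, a) = (17 + 16/5)/7 = (1/7)*(101/5) = 101/35)
H = 155 (H = -3 + (648 - 490) = -3 + 158 = 155)
H*(Z(-35, w) - 649) = 155*(101/35 - 649) = 155*(-22614/35) = -701034/7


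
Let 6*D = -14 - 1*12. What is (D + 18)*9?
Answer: 123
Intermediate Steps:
D = -13/3 (D = (-14 - 1*12)/6 = (-14 - 12)/6 = (⅙)*(-26) = -13/3 ≈ -4.3333)
(D + 18)*9 = (-13/3 + 18)*9 = (41/3)*9 = 123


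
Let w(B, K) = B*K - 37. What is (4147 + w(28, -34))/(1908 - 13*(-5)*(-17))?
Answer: 3158/803 ≈ 3.9328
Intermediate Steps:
w(B, K) = -37 + B*K
(4147 + w(28, -34))/(1908 - 13*(-5)*(-17)) = (4147 + (-37 + 28*(-34)))/(1908 - 13*(-5)*(-17)) = (4147 + (-37 - 952))/(1908 + 65*(-17)) = (4147 - 989)/(1908 - 1105) = 3158/803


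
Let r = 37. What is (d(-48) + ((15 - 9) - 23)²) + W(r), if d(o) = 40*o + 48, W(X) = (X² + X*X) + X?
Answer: 1192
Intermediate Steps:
W(X) = X + 2*X² (W(X) = (X² + X²) + X = 2*X² + X = X + 2*X²)
d(o) = 48 + 40*o
(d(-48) + ((15 - 9) - 23)²) + W(r) = ((48 + 40*(-48)) + ((15 - 9) - 23)²) + 37*(1 + 2*37) = ((48 - 1920) + (6 - 23)²) + 37*(1 + 74) = (-1872 + (-17)²) + 37*75 = (-1872 + 289) + 2775 = -1583 + 2775 = 1192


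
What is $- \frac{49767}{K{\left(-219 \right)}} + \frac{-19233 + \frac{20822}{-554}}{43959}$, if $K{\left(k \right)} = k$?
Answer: $\frac{201608660231}{888894939} \approx 226.81$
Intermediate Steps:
$- \frac{49767}{K{\left(-219 \right)}} + \frac{-19233 + \frac{20822}{-554}}{43959} = - \frac{49767}{-219} + \frac{-19233 + \frac{20822}{-554}}{43959} = \left(-49767\right) \left(- \frac{1}{219}\right) + \left(-19233 + 20822 \left(- \frac{1}{554}\right)\right) \frac{1}{43959} = \frac{16589}{73} + \left(-19233 - \frac{10411}{277}\right) \frac{1}{43959} = \frac{16589}{73} - \frac{5337952}{12176643} = \frac{201608660231}{888894939}$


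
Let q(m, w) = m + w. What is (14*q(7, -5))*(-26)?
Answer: -728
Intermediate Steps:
(14*q(7, -5))*(-26) = (14*(7 - 5))*(-26) = (14*2)*(-26) = 28*(-26) = -728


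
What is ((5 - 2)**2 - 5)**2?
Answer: 16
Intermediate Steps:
((5 - 2)**2 - 5)**2 = (3**2 - 5)**2 = (9 - 5)**2 = 4**2 = 16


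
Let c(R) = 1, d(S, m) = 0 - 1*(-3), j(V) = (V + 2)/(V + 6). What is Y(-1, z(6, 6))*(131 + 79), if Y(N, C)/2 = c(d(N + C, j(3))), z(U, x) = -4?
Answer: 420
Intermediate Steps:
j(V) = (2 + V)/(6 + V)
d(S, m) = 3 (d(S, m) = 0 + 3 = 3)
Y(N, C) = 2 (Y(N, C) = 2*1 = 2)
Y(-1, z(6, 6))*(131 + 79) = 2*(131 + 79) = 2*210 = 420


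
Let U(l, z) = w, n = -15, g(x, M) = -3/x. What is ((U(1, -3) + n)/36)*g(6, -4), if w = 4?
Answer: 11/72 ≈ 0.15278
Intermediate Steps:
U(l, z) = 4
((U(1, -3) + n)/36)*g(6, -4) = ((4 - 15)/36)*(-3/6) = (-11*1/36)*(-3*1/6) = -11/36*(-1/2) = 11/72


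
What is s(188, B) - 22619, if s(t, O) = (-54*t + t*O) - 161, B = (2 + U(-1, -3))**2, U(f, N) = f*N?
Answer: -28232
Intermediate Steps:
U(f, N) = N*f
B = 25 (B = (2 - 3*(-1))**2 = (2 + 3)**2 = 5**2 = 25)
s(t, O) = -161 - 54*t + O*t (s(t, O) = (-54*t + O*t) - 161 = -161 - 54*t + O*t)
s(188, B) - 22619 = (-161 - 54*188 + 25*188) - 22619 = (-161 - 10152 + 4700) - 22619 = -5613 - 22619 = -28232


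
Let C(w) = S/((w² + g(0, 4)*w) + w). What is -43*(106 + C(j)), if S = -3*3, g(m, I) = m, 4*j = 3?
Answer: -29842/7 ≈ -4263.1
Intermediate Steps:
j = ¾ (j = (¼)*3 = ¾ ≈ 0.75000)
S = -9
C(w) = -9/(w + w²) (C(w) = -9/((w² + 0*w) + w) = -9/((w² + 0) + w) = -9/(w² + w) = -9/(w + w²))
-43*(106 + C(j)) = -43*(106 - 9/(¾*(1 + ¾))) = -43*(106 - 9*4/3/7/4) = -43*(106 - 9*4/3*4/7) = -43*(106 - 48/7) = -43*694/7 = -29842/7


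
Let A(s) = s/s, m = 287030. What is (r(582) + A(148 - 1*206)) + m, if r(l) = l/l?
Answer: 287032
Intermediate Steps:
r(l) = 1
A(s) = 1
(r(582) + A(148 - 1*206)) + m = (1 + 1) + 287030 = 2 + 287030 = 287032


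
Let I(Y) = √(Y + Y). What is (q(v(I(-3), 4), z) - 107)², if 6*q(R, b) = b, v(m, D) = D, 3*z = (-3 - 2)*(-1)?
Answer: 3690241/324 ≈ 11390.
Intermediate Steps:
I(Y) = √2*√Y (I(Y) = √(2*Y) = √2*√Y)
z = 5/3 (z = ((-3 - 2)*(-1))/3 = (-5*(-1))/3 = (⅓)*5 = 5/3 ≈ 1.6667)
q(R, b) = b/6
(q(v(I(-3), 4), z) - 107)² = ((⅙)*(5/3) - 107)² = (5/18 - 107)² = (-1921/18)² = 3690241/324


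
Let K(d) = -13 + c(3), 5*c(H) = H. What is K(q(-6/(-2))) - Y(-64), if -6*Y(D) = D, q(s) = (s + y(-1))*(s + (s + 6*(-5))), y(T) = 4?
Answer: -346/15 ≈ -23.067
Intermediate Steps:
c(H) = H/5
q(s) = (-30 + 2*s)*(4 + s) (q(s) = (s + 4)*(s + (s + 6*(-5))) = (4 + s)*(s + (s - 30)) = (4 + s)*(s + (-30 + s)) = (4 + s)*(-30 + 2*s) = (-30 + 2*s)*(4 + s))
K(d) = -62/5 (K(d) = -13 + (1/5)*3 = -13 + 3/5 = -62/5)
Y(D) = -D/6
K(q(-6/(-2))) - Y(-64) = -62/5 - (-1)*(-64)/6 = -62/5 - 1*32/3 = -62/5 - 32/3 = -346/15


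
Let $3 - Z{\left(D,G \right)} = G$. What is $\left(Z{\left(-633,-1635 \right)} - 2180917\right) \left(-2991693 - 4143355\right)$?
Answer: $15549260270392$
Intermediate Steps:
$Z{\left(D,G \right)} = 3 - G$
$\left(Z{\left(-633,-1635 \right)} - 2180917\right) \left(-2991693 - 4143355\right) = \left(\left(3 - -1635\right) - 2180917\right) \left(-2991693 - 4143355\right) = \left(\left(3 + 1635\right) - 2180917\right) \left(-7135048\right) = \left(1638 - 2180917\right) \left(-7135048\right) = \left(-2179279\right) \left(-7135048\right) = 15549260270392$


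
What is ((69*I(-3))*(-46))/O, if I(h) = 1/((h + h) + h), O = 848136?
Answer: 529/1272204 ≈ 0.00041581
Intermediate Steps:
I(h) = 1/(3*h) (I(h) = 1/(2*h + h) = 1/(3*h))
((69*I(-3))*(-46))/O = ((69*((⅓)/(-3)))*(-46))/848136 = ((69*((⅓)*(-⅓)))*(-46))*(1/848136) = ((69*(-⅑))*(-46))*(1/848136) = -23/3*(-46)*(1/848136) = (1058/3)*(1/848136) = 529/1272204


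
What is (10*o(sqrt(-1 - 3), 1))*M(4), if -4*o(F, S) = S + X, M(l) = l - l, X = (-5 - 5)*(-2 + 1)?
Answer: 0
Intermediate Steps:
X = 10 (X = -10*(-1) = 10)
M(l) = 0
o(F, S) = -5/2 - S/4 (o(F, S) = -(S + 10)/4 = -(10 + S)/4 = -5/2 - S/4)
(10*o(sqrt(-1 - 3), 1))*M(4) = (10*(-5/2 - 1/4*1))*0 = (10*(-5/2 - 1/4))*0 = (10*(-11/4))*0 = -55/2*0 = 0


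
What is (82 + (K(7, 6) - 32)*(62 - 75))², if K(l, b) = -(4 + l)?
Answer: 410881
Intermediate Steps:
K(l, b) = -4 - l
(82 + (K(7, 6) - 32)*(62 - 75))² = (82 + ((-4 - 1*7) - 32)*(62 - 75))² = (82 + ((-4 - 7) - 32)*(-13))² = (82 + (-11 - 32)*(-13))² = (82 - 43*(-13))² = (82 + 559)² = 641² = 410881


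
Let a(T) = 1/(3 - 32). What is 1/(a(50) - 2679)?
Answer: -29/77692 ≈ -0.00037327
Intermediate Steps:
a(T) = -1/29 (a(T) = 1/(-29) = -1/29)
1/(a(50) - 2679) = 1/(-1/29 - 2679) = 1/(-77692/29) = -29/77692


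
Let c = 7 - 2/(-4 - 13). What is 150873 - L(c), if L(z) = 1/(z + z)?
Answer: 36511249/242 ≈ 1.5087e+5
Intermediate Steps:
c = 121/17 (c = 7 - 2/(-17) = 7 - 2*(-1/17) = 7 + 2/17 = 121/17 ≈ 7.1176)
L(z) = 1/(2*z)
150873 - L(c) = 150873 - 1/(2*121/17) = 150873 - 17/(2*121) = 150873 - 1*17/242 = 150873 - 17/242 = 36511249/242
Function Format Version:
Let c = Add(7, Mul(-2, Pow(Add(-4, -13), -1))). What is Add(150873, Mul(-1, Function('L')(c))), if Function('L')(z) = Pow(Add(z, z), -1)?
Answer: Rational(36511249, 242) ≈ 1.5087e+5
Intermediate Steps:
c = Rational(121, 17) (c = Add(7, Mul(-2, Pow(-17, -1))) = Add(7, Mul(-2, Rational(-1, 17))) = Add(7, Rational(2, 17)) = Rational(121, 17) ≈ 7.1176)
Function('L')(z) = Mul(Rational(1, 2), Pow(z, -1)) (Function('L')(z) = Pow(Mul(2, z), -1) = Mul(Rational(1, 2), Pow(z, -1)))
Add(150873, Mul(-1, Function('L')(c))) = Add(150873, Mul(-1, Mul(Rational(1, 2), Pow(Rational(121, 17), -1)))) = Add(150873, Mul(-1, Mul(Rational(1, 2), Rational(17, 121)))) = Add(150873, Mul(-1, Rational(17, 242))) = Add(150873, Rational(-17, 242)) = Rational(36511249, 242)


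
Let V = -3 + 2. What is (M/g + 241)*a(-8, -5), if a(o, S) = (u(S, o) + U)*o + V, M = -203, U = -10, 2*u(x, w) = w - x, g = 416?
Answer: 700371/32 ≈ 21887.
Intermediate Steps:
V = -1
u(x, w) = w/2 - x/2 (u(x, w) = (w - x)/2 = w/2 - x/2)
a(o, S) = -1 + o*(-10 + o/2 - S/2) (a(o, S) = ((o/2 - S/2) - 10)*o - 1 = (-10 + o/2 - S/2)*o - 1 = o*(-10 + o/2 - S/2) - 1 = -1 + o*(-10 + o/2 - S/2))
(M/g + 241)*a(-8, -5) = (-203/416 + 241)*(-1 - 10*(-8) - ½*(-8)*(-5 - 1*(-8))) = (-203*1/416 + 241)*(-1 + 80 - ½*(-8)*(-5 + 8)) = (-203/416 + 241)*(-1 + 80 - ½*(-8)*3) = 100053*(-1 + 80 + 12)/416 = (100053/416)*91 = 700371/32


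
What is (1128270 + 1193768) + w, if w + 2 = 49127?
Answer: 2371163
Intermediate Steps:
w = 49125 (w = -2 + 49127 = 49125)
(1128270 + 1193768) + w = (1128270 + 1193768) + 49125 = 2322038 + 49125 = 2371163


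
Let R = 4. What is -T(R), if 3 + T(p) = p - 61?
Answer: 60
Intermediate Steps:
T(p) = -64 + p (T(p) = -3 + (p - 61) = -3 + (-61 + p) = -64 + p)
-T(R) = -(-64 + 4) = -1*(-60) = 60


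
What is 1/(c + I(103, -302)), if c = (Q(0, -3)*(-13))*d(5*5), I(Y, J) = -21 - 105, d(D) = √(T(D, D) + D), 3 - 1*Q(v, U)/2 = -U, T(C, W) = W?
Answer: -1/126 ≈ -0.0079365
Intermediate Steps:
Q(v, U) = 6 + 2*U (Q(v, U) = 6 - (-2)*U = 6 + 2*U)
d(D) = √2*√D (d(D) = √(D + D) = √(2*D) = √2*√D)
I(Y, J) = -126
c = 0 (c = ((6 + 2*(-3))*(-13))*(√2*√(5*5)) = ((6 - 6)*(-13))*(√2*√25) = (0*(-13))*(√2*5) = 0*(5*√2) = 0)
1/(c + I(103, -302)) = 1/(0 - 126) = 1/(-126) = -1/126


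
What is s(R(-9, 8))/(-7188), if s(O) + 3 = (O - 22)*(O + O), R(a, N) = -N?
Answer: -159/2396 ≈ -0.066361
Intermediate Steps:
s(O) = -3 + 2*O*(-22 + O) (s(O) = -3 + (O - 22)*(O + O) = -3 + (-22 + O)*(2*O) = -3 + 2*O*(-22 + O))
s(R(-9, 8))/(-7188) = (-3 - (-44)*8 + 2*(-1*8)²)/(-7188) = (-3 - 44*(-8) + 2*(-8)²)*(-1/7188) = (-3 + 352 + 2*64)*(-1/7188) = (-3 + 352 + 128)*(-1/7188) = 477*(-1/7188) = -159/2396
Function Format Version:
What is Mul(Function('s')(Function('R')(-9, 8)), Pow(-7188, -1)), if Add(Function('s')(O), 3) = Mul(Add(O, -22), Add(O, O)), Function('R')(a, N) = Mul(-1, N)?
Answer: Rational(-159, 2396) ≈ -0.066361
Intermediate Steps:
Function('s')(O) = Add(-3, Mul(2, O, Add(-22, O))) (Function('s')(O) = Add(-3, Mul(Add(O, -22), Add(O, O))) = Add(-3, Mul(Add(-22, O), Mul(2, O))) = Add(-3, Mul(2, O, Add(-22, O))))
Mul(Function('s')(Function('R')(-9, 8)), Pow(-7188, -1)) = Mul(Add(-3, Mul(-44, Mul(-1, 8)), Mul(2, Pow(Mul(-1, 8), 2))), Pow(-7188, -1)) = Mul(Add(-3, Mul(-44, -8), Mul(2, Pow(-8, 2))), Rational(-1, 7188)) = Mul(Add(-3, 352, Mul(2, 64)), Rational(-1, 7188)) = Mul(Add(-3, 352, 128), Rational(-1, 7188)) = Mul(477, Rational(-1, 7188)) = Rational(-159, 2396)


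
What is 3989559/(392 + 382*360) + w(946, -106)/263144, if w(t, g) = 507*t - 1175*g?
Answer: 141643885295/4536339416 ≈ 31.224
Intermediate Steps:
w(t, g) = -1175*g + 507*t
3989559/(392 + 382*360) + w(946, -106)/263144 = 3989559/(392 + 382*360) + (-1175*(-106) + 507*946)/263144 = 3989559/(392 + 137520) + (124550 + 479622)*(1/263144) = 3989559/137912 + 604172*(1/263144) = 3989559*(1/137912) + 151043/65786 = 3989559/137912 + 151043/65786 = 141643885295/4536339416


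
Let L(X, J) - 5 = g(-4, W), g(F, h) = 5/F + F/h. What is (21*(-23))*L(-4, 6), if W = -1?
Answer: -14973/4 ≈ -3743.3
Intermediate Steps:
L(X, J) = 31/4 (L(X, J) = 5 + (5/(-4) - 4/(-1)) = 5 + (5*(-1/4) - 4*(-1)) = 5 + (-5/4 + 4) = 5 + 11/4 = 31/4)
(21*(-23))*L(-4, 6) = (21*(-23))*(31/4) = -483*31/4 = -14973/4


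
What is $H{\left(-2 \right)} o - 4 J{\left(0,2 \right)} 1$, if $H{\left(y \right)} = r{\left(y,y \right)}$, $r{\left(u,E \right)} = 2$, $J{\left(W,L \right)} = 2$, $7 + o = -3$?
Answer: $160$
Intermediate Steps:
$o = -10$ ($o = -7 - 3 = -10$)
$H{\left(y \right)} = 2$
$H{\left(-2 \right)} o - 4 J{\left(0,2 \right)} 1 = 2 \left(-10\right) \left(-4\right) 2 \cdot 1 = - 20 \left(\left(-8\right) 1\right) = \left(-20\right) \left(-8\right) = 160$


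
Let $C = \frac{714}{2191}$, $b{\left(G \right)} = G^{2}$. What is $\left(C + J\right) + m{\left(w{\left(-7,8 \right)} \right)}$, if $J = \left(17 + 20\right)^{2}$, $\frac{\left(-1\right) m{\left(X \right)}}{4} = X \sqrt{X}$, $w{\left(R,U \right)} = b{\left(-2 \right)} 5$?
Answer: $\frac{428599}{313} - 160 \sqrt{5} \approx 1011.6$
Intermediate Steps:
$w{\left(R,U \right)} = 20$ ($w{\left(R,U \right)} = \left(-2\right)^{2} \cdot 5 = 4 \cdot 5 = 20$)
$m{\left(X \right)} = - 4 X^{\frac{3}{2}}$ ($m{\left(X \right)} = - 4 X \sqrt{X} = - 4 X^{\frac{3}{2}}$)
$C = \frac{102}{313}$ ($C = 714 \cdot \frac{1}{2191} = \frac{102}{313} \approx 0.32588$)
$J = 1369$ ($J = 37^{2} = 1369$)
$\left(C + J\right) + m{\left(w{\left(-7,8 \right)} \right)} = \left(\frac{102}{313} + 1369\right) - 4 \cdot 20^{\frac{3}{2}} = \frac{428599}{313} - 4 \cdot 40 \sqrt{5} = \frac{428599}{313} - 160 \sqrt{5}$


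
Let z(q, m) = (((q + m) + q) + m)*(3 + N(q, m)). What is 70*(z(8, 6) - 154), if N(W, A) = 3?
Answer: 980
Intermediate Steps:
z(q, m) = 12*m + 12*q (z(q, m) = (((q + m) + q) + m)*(3 + 3) = (((m + q) + q) + m)*6 = ((m + 2*q) + m)*6 = (2*m + 2*q)*6 = 12*m + 12*q)
70*(z(8, 6) - 154) = 70*((12*6 + 12*8) - 154) = 70*((72 + 96) - 154) = 70*(168 - 154) = 70*14 = 980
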